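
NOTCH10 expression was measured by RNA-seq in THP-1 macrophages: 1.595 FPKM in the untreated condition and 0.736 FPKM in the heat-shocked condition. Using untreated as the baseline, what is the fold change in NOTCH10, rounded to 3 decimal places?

0.461

Fold change = 0.736 / 1.595 = 0.4614
NOTCH10 is downregulated.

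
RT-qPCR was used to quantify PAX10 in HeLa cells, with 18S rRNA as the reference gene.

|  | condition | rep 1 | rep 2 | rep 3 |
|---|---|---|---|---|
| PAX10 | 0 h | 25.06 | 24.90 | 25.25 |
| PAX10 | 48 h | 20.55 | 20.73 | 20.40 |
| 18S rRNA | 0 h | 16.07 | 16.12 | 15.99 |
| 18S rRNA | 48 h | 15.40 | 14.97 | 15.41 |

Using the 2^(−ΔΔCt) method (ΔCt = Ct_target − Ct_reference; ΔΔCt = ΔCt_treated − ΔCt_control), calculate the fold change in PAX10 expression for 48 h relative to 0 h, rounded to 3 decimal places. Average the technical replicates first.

Mean Ct: PAX10 0 h 25.070; PAX10 48 h 20.560; 18S rRNA 0 h 16.060; 18S rRNA 48 h 15.260
ΔCt(0 h) = 25.070 − 16.060 = 9.010
ΔCt(48 h) = 20.560 − 15.260 = 5.300
ΔΔCt = 5.300 − 9.010 = -3.710
Fold change = 2^(−(-3.710)) = 2^3.710 = 13.0864

13.086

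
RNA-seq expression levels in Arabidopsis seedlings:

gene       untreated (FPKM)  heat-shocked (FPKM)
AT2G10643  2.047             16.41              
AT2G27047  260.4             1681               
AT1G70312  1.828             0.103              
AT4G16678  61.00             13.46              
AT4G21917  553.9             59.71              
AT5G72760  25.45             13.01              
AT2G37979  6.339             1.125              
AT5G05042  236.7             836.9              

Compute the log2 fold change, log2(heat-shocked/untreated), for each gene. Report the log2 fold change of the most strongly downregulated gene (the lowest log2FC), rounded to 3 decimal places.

-4.150

log2(16.41/2.047) = 3.003  (AT2G10643)
log2(1681/260.4) = 2.691  (AT2G27047)
log2(0.103/1.828) = -4.150  (AT1G70312)
log2(13.46/61.00) = -2.180  (AT4G16678)
log2(59.71/553.9) = -3.214  (AT4G21917)
log2(13.01/25.45) = -0.968  (AT5G72760)
log2(1.125/6.339) = -2.494  (AT2G37979)
log2(836.9/236.7) = 1.822  (AT5G05042)
AT1G70312 is most strongly downregulated.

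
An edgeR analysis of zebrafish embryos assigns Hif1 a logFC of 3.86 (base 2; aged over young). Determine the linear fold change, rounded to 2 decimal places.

14.52

Fold change = 2^(3.86) = 14.520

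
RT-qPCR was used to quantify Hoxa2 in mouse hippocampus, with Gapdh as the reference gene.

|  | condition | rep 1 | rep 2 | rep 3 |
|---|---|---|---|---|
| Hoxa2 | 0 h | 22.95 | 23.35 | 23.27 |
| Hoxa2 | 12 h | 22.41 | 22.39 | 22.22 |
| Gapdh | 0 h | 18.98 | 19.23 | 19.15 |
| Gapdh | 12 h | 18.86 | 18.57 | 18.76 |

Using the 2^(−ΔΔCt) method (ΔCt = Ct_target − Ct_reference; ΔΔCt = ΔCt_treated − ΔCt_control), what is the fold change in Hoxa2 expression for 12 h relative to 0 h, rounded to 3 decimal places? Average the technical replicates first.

Mean Ct: Hoxa2 0 h 23.190; Hoxa2 12 h 22.340; Gapdh 0 h 19.120; Gapdh 12 h 18.730
ΔCt(0 h) = 23.190 − 19.120 = 4.070
ΔCt(12 h) = 22.340 − 18.730 = 3.610
ΔΔCt = 3.610 − 4.070 = -0.460
Fold change = 2^(−(-0.460)) = 2^0.460 = 1.3755

1.376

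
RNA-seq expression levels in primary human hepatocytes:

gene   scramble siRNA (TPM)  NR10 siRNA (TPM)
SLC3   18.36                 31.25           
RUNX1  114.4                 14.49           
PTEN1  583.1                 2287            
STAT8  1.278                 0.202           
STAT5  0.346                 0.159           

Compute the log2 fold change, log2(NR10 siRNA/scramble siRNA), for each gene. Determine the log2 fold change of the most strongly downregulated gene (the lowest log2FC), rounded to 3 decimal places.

-2.981

log2(31.25/18.36) = 0.767  (SLC3)
log2(14.49/114.4) = -2.981  (RUNX1)
log2(2287/583.1) = 1.972  (PTEN1)
log2(0.202/1.278) = -2.661  (STAT8)
log2(0.159/0.346) = -1.122  (STAT5)
RUNX1 is most strongly downregulated.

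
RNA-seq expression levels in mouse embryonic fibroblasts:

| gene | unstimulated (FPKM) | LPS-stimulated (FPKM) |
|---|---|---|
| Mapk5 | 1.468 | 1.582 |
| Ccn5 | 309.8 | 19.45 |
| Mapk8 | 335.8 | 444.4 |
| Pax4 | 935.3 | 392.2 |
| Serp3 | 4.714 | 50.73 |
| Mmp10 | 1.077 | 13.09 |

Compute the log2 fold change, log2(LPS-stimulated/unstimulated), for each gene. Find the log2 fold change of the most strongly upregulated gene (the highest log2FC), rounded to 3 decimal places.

3.603

log2(1.582/1.468) = 0.108  (Mapk5)
log2(19.45/309.8) = -3.993  (Ccn5)
log2(444.4/335.8) = 0.404  (Mapk8)
log2(392.2/935.3) = -1.254  (Pax4)
log2(50.73/4.714) = 3.428  (Serp3)
log2(13.09/1.077) = 3.603  (Mmp10)
Mmp10 is most strongly upregulated.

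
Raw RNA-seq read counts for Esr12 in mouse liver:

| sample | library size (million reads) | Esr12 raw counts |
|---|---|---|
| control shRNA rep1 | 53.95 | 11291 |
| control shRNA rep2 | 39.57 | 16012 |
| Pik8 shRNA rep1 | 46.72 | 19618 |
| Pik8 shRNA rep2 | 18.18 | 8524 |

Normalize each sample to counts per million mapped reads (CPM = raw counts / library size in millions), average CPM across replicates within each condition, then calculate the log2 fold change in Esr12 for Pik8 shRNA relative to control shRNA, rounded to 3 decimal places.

CPM(control shRNA rep1) = 11291 / 53.95 = 209.2864
CPM(control shRNA rep2) = 16012 / 39.57 = 404.6500
CPM(Pik8 shRNA rep1) = 19618 / 46.72 = 419.9058
CPM(Pik8 shRNA rep2) = 8524 / 18.18 = 468.8669
mean CPM(control shRNA) = 306.9682; mean CPM(Pik8 shRNA) = 444.3864
Fold change = 444.3864 / 306.9682 = 1.44766
log2(1.44766) = 0.5337

0.534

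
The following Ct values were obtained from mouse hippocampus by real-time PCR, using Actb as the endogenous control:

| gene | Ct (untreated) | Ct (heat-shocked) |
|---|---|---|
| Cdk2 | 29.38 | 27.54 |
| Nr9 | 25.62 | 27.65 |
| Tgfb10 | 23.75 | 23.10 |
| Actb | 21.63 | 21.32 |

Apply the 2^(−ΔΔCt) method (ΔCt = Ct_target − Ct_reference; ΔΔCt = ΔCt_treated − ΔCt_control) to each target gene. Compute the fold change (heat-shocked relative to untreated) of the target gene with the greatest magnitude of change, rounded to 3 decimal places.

0.198

Cdk2: ΔΔCt = (27.54−21.32) − (29.38−21.63) = 6.22 − 7.75 = -1.53; fold change = 2^1.53 = 2.888
Nr9: ΔΔCt = (27.65−21.32) − (25.62−21.63) = 6.33 − 3.99 = 2.34; fold change = 2^-2.34 = 0.198
Tgfb10: ΔΔCt = (23.10−21.32) − (23.75−21.63) = 1.78 − 2.12 = -0.34; fold change = 2^0.34 = 1.266
Nr9 has the largest |ΔΔCt| = 2.34.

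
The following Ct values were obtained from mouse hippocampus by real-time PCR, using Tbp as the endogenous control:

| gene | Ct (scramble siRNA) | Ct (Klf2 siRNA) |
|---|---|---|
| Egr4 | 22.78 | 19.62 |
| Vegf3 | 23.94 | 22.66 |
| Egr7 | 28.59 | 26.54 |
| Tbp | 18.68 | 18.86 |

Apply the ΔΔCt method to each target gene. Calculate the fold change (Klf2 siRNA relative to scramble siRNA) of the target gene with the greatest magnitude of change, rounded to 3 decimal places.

10.126

Egr4: ΔΔCt = (19.62−18.86) − (22.78−18.68) = 0.76 − 4.10 = -3.34; fold change = 2^3.34 = 10.126
Vegf3: ΔΔCt = (22.66−18.86) − (23.94−18.68) = 3.80 − 5.26 = -1.46; fold change = 2^1.46 = 2.751
Egr7: ΔΔCt = (26.54−18.86) − (28.59−18.68) = 7.68 − 9.91 = -2.23; fold change = 2^2.23 = 4.691
Egr4 has the largest |ΔΔCt| = 3.34.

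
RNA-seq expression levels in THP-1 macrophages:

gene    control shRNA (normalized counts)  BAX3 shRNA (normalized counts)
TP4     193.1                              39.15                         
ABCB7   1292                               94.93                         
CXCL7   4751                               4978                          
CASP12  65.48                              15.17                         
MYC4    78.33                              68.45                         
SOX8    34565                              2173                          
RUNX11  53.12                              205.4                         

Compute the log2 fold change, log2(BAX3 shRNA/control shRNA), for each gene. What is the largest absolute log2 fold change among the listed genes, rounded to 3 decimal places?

log2(39.15/193.1) = -2.302  (TP4)
log2(94.93/1292) = -3.767  (ABCB7)
log2(4978/4751) = 0.067  (CXCL7)
log2(15.17/65.48) = -2.110  (CASP12)
log2(68.45/78.33) = -0.195  (MYC4)
log2(2173/34565) = -3.992  (SOX8)
log2(205.4/53.12) = 1.951  (RUNX11)
The largest magnitude belongs to SOX8.

3.992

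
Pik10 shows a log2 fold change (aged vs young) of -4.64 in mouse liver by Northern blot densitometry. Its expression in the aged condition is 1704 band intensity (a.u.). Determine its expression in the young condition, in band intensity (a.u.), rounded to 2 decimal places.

42486.29

Fold change = 2^(-4.64) = 0.0401
young expression = 1704 / 0.0401 = 42486.29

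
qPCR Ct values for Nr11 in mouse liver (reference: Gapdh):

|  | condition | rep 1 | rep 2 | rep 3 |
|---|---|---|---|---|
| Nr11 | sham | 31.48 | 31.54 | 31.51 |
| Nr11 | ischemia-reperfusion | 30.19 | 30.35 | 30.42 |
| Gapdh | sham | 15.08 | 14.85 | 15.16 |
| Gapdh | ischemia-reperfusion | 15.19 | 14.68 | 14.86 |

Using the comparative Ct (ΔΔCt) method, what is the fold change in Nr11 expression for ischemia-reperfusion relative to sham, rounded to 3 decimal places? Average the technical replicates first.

Mean Ct: Nr11 sham 31.510; Nr11 ischemia-reperfusion 30.320; Gapdh sham 15.030; Gapdh ischemia-reperfusion 14.910
ΔCt(sham) = 31.510 − 15.030 = 16.480
ΔCt(ischemia-reperfusion) = 30.320 − 14.910 = 15.410
ΔΔCt = 15.410 − 16.480 = -1.070
Fold change = 2^(−(-1.070)) = 2^1.070 = 2.0994

2.099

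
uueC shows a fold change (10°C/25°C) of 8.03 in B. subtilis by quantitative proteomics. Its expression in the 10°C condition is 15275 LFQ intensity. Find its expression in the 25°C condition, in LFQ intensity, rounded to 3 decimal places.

1902.242

25°C expression = 15275 / 8.03 = 1902.242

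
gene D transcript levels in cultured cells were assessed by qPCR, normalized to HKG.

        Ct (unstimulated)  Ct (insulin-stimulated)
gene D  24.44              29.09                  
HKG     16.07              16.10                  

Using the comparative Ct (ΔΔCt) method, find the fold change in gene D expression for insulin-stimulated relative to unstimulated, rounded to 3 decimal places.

0.041

ΔCt(unstimulated) = 24.440 − 16.070 = 8.370
ΔCt(insulin-stimulated) = 29.090 − 16.100 = 12.990
ΔΔCt = 12.990 − 8.370 = 4.620
Fold change = 2^(−4.620) = 0.0407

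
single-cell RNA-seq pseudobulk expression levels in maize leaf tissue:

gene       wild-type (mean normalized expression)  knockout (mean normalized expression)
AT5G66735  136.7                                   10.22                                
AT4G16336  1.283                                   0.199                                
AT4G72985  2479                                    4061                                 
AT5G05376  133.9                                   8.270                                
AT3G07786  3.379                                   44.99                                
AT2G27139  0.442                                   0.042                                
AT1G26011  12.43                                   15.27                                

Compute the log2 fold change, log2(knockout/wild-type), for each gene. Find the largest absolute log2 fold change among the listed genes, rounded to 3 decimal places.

log2(10.22/136.7) = -3.742  (AT5G66735)
log2(0.199/1.283) = -2.689  (AT4G16336)
log2(4061/2479) = 0.712  (AT4G72985)
log2(8.270/133.9) = -4.017  (AT5G05376)
log2(44.99/3.379) = 3.735  (AT3G07786)
log2(0.042/0.442) = -3.396  (AT2G27139)
log2(15.27/12.43) = 0.297  (AT1G26011)
The largest magnitude belongs to AT5G05376.

4.017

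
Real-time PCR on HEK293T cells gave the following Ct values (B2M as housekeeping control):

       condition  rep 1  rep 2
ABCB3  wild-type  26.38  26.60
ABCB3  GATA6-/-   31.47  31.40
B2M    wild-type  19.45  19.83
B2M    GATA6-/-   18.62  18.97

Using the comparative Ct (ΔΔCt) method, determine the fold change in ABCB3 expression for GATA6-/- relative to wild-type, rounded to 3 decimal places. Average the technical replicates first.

Mean Ct: ABCB3 wild-type 26.490; ABCB3 GATA6-/- 31.435; B2M wild-type 19.640; B2M GATA6-/- 18.795
ΔCt(wild-type) = 26.490 − 19.640 = 6.850
ΔCt(GATA6-/-) = 31.435 − 18.795 = 12.640
ΔΔCt = 12.640 − 6.850 = 5.790
Fold change = 2^(−5.790) = 0.0181

0.018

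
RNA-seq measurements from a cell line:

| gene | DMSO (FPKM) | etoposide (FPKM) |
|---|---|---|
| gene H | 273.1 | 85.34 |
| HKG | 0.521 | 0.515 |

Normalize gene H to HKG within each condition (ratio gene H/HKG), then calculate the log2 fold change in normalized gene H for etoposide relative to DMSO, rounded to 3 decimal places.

gene H/HKG (DMSO) = 273.1 / 0.521 = 524.18
gene H/HKG (etoposide) = 85.34 / 0.515 = 165.71
Fold change = 165.71 / 524.18 = 0.3161
log2(0.3161) = -1.6614

-1.661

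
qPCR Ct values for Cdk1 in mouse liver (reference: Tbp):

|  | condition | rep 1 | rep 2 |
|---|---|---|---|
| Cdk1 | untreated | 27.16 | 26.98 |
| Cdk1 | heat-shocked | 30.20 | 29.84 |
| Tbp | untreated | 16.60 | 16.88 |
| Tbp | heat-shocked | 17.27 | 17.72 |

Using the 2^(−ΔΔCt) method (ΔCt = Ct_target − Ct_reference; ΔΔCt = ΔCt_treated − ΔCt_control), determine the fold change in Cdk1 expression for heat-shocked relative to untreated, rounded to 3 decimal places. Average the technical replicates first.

Mean Ct: Cdk1 untreated 27.070; Cdk1 heat-shocked 30.020; Tbp untreated 16.740; Tbp heat-shocked 17.495
ΔCt(untreated) = 27.070 − 16.740 = 10.330
ΔCt(heat-shocked) = 30.020 − 17.495 = 12.525
ΔΔCt = 12.525 − 10.330 = 2.195
Fold change = 2^(−2.195) = 0.2184

0.218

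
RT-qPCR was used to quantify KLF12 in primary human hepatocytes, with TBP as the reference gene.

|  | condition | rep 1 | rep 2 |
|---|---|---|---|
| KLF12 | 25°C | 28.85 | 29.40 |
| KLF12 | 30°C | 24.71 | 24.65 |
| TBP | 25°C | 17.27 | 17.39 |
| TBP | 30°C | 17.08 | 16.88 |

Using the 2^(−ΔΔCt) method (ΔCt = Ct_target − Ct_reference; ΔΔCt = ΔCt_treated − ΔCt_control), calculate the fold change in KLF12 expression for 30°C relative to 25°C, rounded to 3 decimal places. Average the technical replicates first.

17.089

Mean Ct: KLF12 25°C 29.125; KLF12 30°C 24.680; TBP 25°C 17.330; TBP 30°C 16.980
ΔCt(25°C) = 29.125 − 17.330 = 11.795
ΔCt(30°C) = 24.680 − 16.980 = 7.700
ΔΔCt = 7.700 − 11.795 = -4.095
Fold change = 2^(−(-4.095)) = 2^4.095 = 17.0890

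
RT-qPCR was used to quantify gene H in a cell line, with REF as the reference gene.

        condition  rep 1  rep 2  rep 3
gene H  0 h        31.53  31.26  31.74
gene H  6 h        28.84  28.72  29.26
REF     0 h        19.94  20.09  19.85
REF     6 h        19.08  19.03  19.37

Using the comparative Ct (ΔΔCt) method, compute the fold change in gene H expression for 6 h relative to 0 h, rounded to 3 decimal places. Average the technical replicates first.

3.411

Mean Ct: gene H 0 h 31.510; gene H 6 h 28.940; REF 0 h 19.960; REF 6 h 19.160
ΔCt(0 h) = 31.510 − 19.960 = 11.550
ΔCt(6 h) = 28.940 − 19.160 = 9.780
ΔΔCt = 9.780 − 11.550 = -1.770
Fold change = 2^(−(-1.770)) = 2^1.770 = 3.4105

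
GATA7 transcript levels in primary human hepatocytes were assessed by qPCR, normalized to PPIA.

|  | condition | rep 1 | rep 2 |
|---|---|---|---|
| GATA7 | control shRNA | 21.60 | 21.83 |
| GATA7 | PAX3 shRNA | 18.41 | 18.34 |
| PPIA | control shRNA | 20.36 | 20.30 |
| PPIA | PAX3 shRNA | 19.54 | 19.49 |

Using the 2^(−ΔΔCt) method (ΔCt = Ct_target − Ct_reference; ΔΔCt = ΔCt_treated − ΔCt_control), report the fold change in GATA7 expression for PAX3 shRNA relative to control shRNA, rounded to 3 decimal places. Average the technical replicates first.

Mean Ct: GATA7 control shRNA 21.715; GATA7 PAX3 shRNA 18.375; PPIA control shRNA 20.330; PPIA PAX3 shRNA 19.515
ΔCt(control shRNA) = 21.715 − 20.330 = 1.385
ΔCt(PAX3 shRNA) = 18.375 − 19.515 = -1.140
ΔΔCt = -1.140 − 1.385 = -2.525
Fold change = 2^(−(-2.525)) = 2^2.525 = 5.7557

5.756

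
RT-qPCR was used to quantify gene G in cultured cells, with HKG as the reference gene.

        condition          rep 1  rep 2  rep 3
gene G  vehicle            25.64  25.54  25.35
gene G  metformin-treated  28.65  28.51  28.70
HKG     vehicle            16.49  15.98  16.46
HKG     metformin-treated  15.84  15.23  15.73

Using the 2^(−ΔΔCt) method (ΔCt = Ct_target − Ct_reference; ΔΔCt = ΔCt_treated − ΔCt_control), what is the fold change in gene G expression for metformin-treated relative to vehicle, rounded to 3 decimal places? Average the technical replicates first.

Mean Ct: gene G vehicle 25.510; gene G metformin-treated 28.620; HKG vehicle 16.310; HKG metformin-treated 15.600
ΔCt(vehicle) = 25.510 − 16.310 = 9.200
ΔCt(metformin-treated) = 28.620 − 15.600 = 13.020
ΔΔCt = 13.020 − 9.200 = 3.820
Fold change = 2^(−3.820) = 0.0708

0.071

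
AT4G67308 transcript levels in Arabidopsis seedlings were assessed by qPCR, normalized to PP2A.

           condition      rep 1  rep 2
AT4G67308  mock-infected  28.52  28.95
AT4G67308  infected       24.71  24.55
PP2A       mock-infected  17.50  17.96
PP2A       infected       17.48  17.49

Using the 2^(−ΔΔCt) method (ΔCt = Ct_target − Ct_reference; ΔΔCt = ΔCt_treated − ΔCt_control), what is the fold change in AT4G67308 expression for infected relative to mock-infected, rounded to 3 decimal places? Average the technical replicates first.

14.520

Mean Ct: AT4G67308 mock-infected 28.735; AT4G67308 infected 24.630; PP2A mock-infected 17.730; PP2A infected 17.485
ΔCt(mock-infected) = 28.735 − 17.730 = 11.005
ΔCt(infected) = 24.630 − 17.485 = 7.145
ΔΔCt = 7.145 − 11.005 = -3.860
Fold change = 2^(−(-3.860)) = 2^3.860 = 14.5203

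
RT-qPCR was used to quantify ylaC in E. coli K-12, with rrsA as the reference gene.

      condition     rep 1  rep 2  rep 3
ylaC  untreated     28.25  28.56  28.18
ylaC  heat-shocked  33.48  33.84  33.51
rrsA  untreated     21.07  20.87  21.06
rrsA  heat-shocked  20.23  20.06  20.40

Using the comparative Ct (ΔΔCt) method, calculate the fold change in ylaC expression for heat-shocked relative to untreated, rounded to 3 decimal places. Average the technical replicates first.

0.015

Mean Ct: ylaC untreated 28.330; ylaC heat-shocked 33.610; rrsA untreated 21.000; rrsA heat-shocked 20.230
ΔCt(untreated) = 28.330 − 21.000 = 7.330
ΔCt(heat-shocked) = 33.610 − 20.230 = 13.380
ΔΔCt = 13.380 − 7.330 = 6.050
Fold change = 2^(−6.050) = 0.0151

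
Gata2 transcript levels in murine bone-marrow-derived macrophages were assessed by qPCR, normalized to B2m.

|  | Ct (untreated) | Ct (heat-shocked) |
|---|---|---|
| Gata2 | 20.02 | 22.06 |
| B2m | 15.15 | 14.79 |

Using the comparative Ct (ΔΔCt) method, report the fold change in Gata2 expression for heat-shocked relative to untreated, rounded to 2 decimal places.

ΔCt(untreated) = 20.020 − 15.150 = 4.870
ΔCt(heat-shocked) = 22.060 − 14.790 = 7.270
ΔΔCt = 7.270 − 4.870 = 2.400
Fold change = 2^(−2.400) = 0.189

0.19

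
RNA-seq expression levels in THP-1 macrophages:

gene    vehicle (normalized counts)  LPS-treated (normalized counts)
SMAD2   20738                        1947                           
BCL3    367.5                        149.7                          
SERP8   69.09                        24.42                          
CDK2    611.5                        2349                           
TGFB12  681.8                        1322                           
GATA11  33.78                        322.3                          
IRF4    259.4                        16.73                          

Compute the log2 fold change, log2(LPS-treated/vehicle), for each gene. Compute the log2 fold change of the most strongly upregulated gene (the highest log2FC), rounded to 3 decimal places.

3.254

log2(1947/20738) = -3.413  (SMAD2)
log2(149.7/367.5) = -1.296  (BCL3)
log2(24.42/69.09) = -1.500  (SERP8)
log2(2349/611.5) = 1.942  (CDK2)
log2(1322/681.8) = 0.955  (TGFB12)
log2(322.3/33.78) = 3.254  (GATA11)
log2(16.73/259.4) = -3.955  (IRF4)
GATA11 is most strongly upregulated.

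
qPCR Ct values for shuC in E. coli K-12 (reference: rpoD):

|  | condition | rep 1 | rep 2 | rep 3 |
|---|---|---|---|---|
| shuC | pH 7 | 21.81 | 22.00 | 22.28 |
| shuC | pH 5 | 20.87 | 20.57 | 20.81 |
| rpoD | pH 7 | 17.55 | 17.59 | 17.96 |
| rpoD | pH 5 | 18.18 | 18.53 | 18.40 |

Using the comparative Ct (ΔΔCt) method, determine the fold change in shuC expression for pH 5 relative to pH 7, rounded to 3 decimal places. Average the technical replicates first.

Mean Ct: shuC pH 7 22.030; shuC pH 5 20.750; rpoD pH 7 17.700; rpoD pH 5 18.370
ΔCt(pH 7) = 22.030 − 17.700 = 4.330
ΔCt(pH 5) = 20.750 − 18.370 = 2.380
ΔΔCt = 2.380 − 4.330 = -1.950
Fold change = 2^(−(-1.950)) = 2^1.950 = 3.8637

3.864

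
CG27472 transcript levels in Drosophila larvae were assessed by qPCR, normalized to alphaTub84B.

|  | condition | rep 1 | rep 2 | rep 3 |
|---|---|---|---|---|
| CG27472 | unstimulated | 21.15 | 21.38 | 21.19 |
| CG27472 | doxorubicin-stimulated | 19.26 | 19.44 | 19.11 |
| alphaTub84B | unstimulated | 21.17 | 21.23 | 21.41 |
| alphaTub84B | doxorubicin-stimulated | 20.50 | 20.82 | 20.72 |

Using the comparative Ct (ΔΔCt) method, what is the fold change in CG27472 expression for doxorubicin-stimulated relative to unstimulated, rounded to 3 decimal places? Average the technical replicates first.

2.603

Mean Ct: CG27472 unstimulated 21.240; CG27472 doxorubicin-stimulated 19.270; alphaTub84B unstimulated 21.270; alphaTub84B doxorubicin-stimulated 20.680
ΔCt(unstimulated) = 21.240 − 21.270 = -0.030
ΔCt(doxorubicin-stimulated) = 19.270 − 20.680 = -1.410
ΔΔCt = -1.410 − (-0.030) = -1.380
Fold change = 2^(−(-1.380)) = 2^1.380 = 2.6027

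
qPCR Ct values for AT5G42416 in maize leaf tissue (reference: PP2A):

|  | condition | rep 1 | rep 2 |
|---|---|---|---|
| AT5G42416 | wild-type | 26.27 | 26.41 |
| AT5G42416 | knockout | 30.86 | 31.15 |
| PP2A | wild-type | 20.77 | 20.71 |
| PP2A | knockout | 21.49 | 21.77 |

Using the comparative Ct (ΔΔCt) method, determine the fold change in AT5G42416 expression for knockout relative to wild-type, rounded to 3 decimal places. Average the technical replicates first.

Mean Ct: AT5G42416 wild-type 26.340; AT5G42416 knockout 31.005; PP2A wild-type 20.740; PP2A knockout 21.630
ΔCt(wild-type) = 26.340 − 20.740 = 5.600
ΔCt(knockout) = 31.005 − 21.630 = 9.375
ΔΔCt = 9.375 − 5.600 = 3.775
Fold change = 2^(−3.775) = 0.0730

0.073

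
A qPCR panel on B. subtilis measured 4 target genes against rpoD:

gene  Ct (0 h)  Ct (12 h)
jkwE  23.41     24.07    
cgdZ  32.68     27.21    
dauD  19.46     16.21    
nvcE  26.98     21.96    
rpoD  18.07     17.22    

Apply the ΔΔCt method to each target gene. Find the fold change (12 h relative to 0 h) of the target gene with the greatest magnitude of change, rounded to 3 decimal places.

24.590

jkwE: ΔΔCt = (24.07−17.22) − (23.41−18.07) = 6.85 − 5.34 = 1.51; fold change = 2^-1.51 = 0.351
cgdZ: ΔΔCt = (27.21−17.22) − (32.68−18.07) = 9.99 − 14.61 = -4.62; fold change = 2^4.62 = 24.590
dauD: ΔΔCt = (16.21−17.22) − (19.46−18.07) = -1.01 − 1.39 = -2.40; fold change = 2^2.40 = 5.278
nvcE: ΔΔCt = (21.96−17.22) − (26.98−18.07) = 4.74 − 8.91 = -4.17; fold change = 2^4.17 = 18.001
cgdZ has the largest |ΔΔCt| = 4.62.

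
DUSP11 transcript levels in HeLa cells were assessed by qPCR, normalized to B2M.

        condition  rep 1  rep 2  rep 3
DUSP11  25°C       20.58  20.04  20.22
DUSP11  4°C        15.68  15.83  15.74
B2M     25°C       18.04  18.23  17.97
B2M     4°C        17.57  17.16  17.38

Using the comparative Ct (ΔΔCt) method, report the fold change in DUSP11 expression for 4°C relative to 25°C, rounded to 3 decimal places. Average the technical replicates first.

14.123

Mean Ct: DUSP11 25°C 20.280; DUSP11 4°C 15.750; B2M 25°C 18.080; B2M 4°C 17.370
ΔCt(25°C) = 20.280 − 18.080 = 2.200
ΔCt(4°C) = 15.750 − 17.370 = -1.620
ΔΔCt = -1.620 − 2.200 = -3.820
Fold change = 2^(−(-3.820)) = 2^3.820 = 14.1232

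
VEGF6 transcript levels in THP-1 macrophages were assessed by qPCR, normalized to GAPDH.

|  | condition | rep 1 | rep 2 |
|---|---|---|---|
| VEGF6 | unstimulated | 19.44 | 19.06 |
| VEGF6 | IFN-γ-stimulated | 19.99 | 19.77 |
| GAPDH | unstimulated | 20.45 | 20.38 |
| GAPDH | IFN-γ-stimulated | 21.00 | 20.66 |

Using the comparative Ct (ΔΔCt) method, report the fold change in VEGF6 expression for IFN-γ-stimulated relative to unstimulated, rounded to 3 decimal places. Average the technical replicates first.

0.862

Mean Ct: VEGF6 unstimulated 19.250; VEGF6 IFN-γ-stimulated 19.880; GAPDH unstimulated 20.415; GAPDH IFN-γ-stimulated 20.830
ΔCt(unstimulated) = 19.250 − 20.415 = -1.165
ΔCt(IFN-γ-stimulated) = 19.880 − 20.830 = -0.950
ΔΔCt = -0.950 − (-1.165) = 0.215
Fold change = 2^(−0.215) = 0.8615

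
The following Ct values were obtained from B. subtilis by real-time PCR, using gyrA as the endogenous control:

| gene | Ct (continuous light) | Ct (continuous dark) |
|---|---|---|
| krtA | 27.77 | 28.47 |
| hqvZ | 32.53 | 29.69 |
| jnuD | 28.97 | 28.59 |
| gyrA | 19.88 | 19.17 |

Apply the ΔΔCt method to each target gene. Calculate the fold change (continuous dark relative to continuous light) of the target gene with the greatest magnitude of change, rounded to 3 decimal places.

krtA: ΔΔCt = (28.47−19.17) − (27.77−19.88) = 9.30 − 7.89 = 1.41; fold change = 2^-1.41 = 0.376
hqvZ: ΔΔCt = (29.69−19.17) − (32.53−19.88) = 10.52 − 12.65 = -2.13; fold change = 2^2.13 = 4.377
jnuD: ΔΔCt = (28.59−19.17) − (28.97−19.88) = 9.42 − 9.09 = 0.33; fold change = 2^-0.33 = 0.796
hqvZ has the largest |ΔΔCt| = 2.13.

4.377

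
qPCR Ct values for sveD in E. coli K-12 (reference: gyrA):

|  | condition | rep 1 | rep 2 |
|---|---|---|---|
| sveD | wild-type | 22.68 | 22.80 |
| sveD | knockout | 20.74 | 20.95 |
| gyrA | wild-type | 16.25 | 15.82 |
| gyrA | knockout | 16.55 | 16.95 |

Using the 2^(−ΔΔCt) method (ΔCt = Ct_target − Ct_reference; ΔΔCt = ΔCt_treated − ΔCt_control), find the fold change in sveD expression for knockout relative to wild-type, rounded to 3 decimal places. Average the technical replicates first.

6.105

Mean Ct: sveD wild-type 22.740; sveD knockout 20.845; gyrA wild-type 16.035; gyrA knockout 16.750
ΔCt(wild-type) = 22.740 − 16.035 = 6.705
ΔCt(knockout) = 20.845 − 16.750 = 4.095
ΔΔCt = 4.095 − 6.705 = -2.610
Fold change = 2^(−(-2.610)) = 2^2.610 = 6.1050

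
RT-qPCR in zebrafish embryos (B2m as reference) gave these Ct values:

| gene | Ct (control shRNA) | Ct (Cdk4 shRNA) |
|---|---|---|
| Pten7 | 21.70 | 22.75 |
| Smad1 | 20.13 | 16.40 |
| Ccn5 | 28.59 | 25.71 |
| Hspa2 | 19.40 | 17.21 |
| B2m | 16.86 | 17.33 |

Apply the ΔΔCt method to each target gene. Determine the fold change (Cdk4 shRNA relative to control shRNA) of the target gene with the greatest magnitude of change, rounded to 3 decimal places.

18.379

Pten7: ΔΔCt = (22.75−17.33) − (21.70−16.86) = 5.42 − 4.84 = 0.58; fold change = 2^-0.58 = 0.669
Smad1: ΔΔCt = (16.40−17.33) − (20.13−16.86) = -0.93 − 3.27 = -4.20; fold change = 2^4.20 = 18.379
Ccn5: ΔΔCt = (25.71−17.33) − (28.59−16.86) = 8.38 − 11.73 = -3.35; fold change = 2^3.35 = 10.196
Hspa2: ΔΔCt = (17.21−17.33) − (19.40−16.86) = -0.12 − 2.54 = -2.66; fold change = 2^2.66 = 6.320
Smad1 has the largest |ΔΔCt| = 4.20.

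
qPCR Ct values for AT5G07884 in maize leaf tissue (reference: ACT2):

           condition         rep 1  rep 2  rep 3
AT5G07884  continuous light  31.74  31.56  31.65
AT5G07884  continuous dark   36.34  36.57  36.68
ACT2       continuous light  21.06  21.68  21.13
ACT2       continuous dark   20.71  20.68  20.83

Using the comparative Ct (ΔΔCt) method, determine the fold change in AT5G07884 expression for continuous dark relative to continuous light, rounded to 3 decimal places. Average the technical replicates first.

0.023

Mean Ct: AT5G07884 continuous light 31.650; AT5G07884 continuous dark 36.530; ACT2 continuous light 21.290; ACT2 continuous dark 20.740
ΔCt(continuous light) = 31.650 − 21.290 = 10.360
ΔCt(continuous dark) = 36.530 − 20.740 = 15.790
ΔΔCt = 15.790 − 10.360 = 5.430
Fold change = 2^(−5.430) = 0.0232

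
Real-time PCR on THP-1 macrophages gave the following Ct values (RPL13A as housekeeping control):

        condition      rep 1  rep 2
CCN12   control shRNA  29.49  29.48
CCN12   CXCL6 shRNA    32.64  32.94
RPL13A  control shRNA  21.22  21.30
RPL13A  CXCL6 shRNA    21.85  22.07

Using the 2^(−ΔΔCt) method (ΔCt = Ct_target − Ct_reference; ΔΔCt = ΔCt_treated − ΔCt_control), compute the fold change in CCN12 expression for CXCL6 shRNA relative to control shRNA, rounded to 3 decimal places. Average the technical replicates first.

0.164

Mean Ct: CCN12 control shRNA 29.485; CCN12 CXCL6 shRNA 32.790; RPL13A control shRNA 21.260; RPL13A CXCL6 shRNA 21.960
ΔCt(control shRNA) = 29.485 − 21.260 = 8.225
ΔCt(CXCL6 shRNA) = 32.790 − 21.960 = 10.830
ΔΔCt = 10.830 − 8.225 = 2.605
Fold change = 2^(−2.605) = 0.1644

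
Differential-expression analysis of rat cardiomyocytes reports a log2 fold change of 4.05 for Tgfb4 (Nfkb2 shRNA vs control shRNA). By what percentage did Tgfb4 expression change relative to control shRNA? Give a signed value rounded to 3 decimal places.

Fold change = 2^(4.05) = 16.5642
Percent change = (FC − 1) × 100% = (16.5642 − 1) × 100 = 1556.424%

1556.424%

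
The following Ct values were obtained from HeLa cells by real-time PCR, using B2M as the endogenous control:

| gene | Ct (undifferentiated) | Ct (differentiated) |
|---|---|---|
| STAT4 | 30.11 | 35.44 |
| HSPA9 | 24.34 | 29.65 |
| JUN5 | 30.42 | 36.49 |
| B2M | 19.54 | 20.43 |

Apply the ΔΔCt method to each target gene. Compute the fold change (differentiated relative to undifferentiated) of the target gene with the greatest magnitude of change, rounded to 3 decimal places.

0.028

STAT4: ΔΔCt = (35.44−20.43) − (30.11−19.54) = 15.01 − 10.57 = 4.44; fold change = 2^-4.44 = 0.046
HSPA9: ΔΔCt = (29.65−20.43) − (24.34−19.54) = 9.22 − 4.80 = 4.42; fold change = 2^-4.42 = 0.047
JUN5: ΔΔCt = (36.49−20.43) − (30.42−19.54) = 16.06 − 10.88 = 5.18; fold change = 2^-5.18 = 0.028
JUN5 has the largest |ΔΔCt| = 5.18.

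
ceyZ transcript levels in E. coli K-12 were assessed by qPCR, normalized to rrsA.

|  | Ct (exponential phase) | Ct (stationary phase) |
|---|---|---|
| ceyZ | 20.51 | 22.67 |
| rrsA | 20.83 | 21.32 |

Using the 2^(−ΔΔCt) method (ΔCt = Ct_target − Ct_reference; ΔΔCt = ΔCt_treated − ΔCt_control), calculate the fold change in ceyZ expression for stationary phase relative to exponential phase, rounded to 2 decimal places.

0.31

ΔCt(exponential phase) = 20.510 − 20.830 = -0.320
ΔCt(stationary phase) = 22.670 − 21.320 = 1.350
ΔΔCt = 1.350 − (-0.320) = 1.670
Fold change = 2^(−1.670) = 0.314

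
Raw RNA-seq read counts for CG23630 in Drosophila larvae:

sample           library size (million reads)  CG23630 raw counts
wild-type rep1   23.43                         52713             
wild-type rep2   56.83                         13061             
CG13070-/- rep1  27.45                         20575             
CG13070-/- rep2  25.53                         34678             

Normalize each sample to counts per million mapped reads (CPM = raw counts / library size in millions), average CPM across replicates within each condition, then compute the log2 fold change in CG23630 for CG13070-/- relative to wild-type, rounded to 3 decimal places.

-0.234

CPM(wild-type rep1) = 52713 / 23.43 = 2249.8079
CPM(wild-type rep2) = 13061 / 56.83 = 229.8258
CPM(CG13070-/- rep1) = 20575 / 27.45 = 749.5446
CPM(CG13070-/- rep2) = 34678 / 25.53 = 1358.3235
mean CPM(wild-type) = 1239.8169; mean CPM(CG13070-/-) = 1053.9341
Fold change = 1053.9341 / 1239.8169 = 0.85007
log2(0.85007) = -0.2343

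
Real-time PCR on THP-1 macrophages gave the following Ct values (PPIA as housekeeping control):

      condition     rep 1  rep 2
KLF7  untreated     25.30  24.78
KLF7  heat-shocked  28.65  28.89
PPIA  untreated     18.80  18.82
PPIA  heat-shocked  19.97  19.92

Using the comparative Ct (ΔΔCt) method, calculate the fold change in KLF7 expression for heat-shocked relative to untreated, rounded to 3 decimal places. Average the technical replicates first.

0.166

Mean Ct: KLF7 untreated 25.040; KLF7 heat-shocked 28.770; PPIA untreated 18.810; PPIA heat-shocked 19.945
ΔCt(untreated) = 25.040 − 18.810 = 6.230
ΔCt(heat-shocked) = 28.770 − 19.945 = 8.825
ΔΔCt = 8.825 − 6.230 = 2.595
Fold change = 2^(−2.595) = 0.1655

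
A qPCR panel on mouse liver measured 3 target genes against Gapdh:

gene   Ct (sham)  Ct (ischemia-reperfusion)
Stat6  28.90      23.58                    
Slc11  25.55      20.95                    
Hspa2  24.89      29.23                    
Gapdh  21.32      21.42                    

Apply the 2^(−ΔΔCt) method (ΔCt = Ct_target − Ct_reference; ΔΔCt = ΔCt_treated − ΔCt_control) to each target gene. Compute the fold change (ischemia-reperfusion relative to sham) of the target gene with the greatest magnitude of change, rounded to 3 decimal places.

42.814

Stat6: ΔΔCt = (23.58−21.42) − (28.90−21.32) = 2.16 − 7.58 = -5.42; fold change = 2^5.42 = 42.814
Slc11: ΔΔCt = (20.95−21.42) − (25.55−21.32) = -0.47 − 4.23 = -4.70; fold change = 2^4.70 = 25.992
Hspa2: ΔΔCt = (29.23−21.42) − (24.89−21.32) = 7.81 − 3.57 = 4.24; fold change = 2^-4.24 = 0.053
Stat6 has the largest |ΔΔCt| = 5.42.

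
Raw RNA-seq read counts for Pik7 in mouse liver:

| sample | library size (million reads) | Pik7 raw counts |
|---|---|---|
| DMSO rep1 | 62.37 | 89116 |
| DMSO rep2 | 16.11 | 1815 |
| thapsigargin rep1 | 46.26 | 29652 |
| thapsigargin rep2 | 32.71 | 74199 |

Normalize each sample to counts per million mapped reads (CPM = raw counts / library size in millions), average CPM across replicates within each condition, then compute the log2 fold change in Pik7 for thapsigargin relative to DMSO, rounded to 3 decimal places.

CPM(DMSO rep1) = 89116 / 62.37 = 1428.8280
CPM(DMSO rep2) = 1815 / 16.11 = 112.6629
CPM(thapsigargin rep1) = 29652 / 46.26 = 640.9857
CPM(thapsigargin rep2) = 74199 / 32.71 = 2268.3889
mean CPM(DMSO) = 770.7455; mean CPM(thapsigargin) = 1454.6873
Fold change = 1454.6873 / 770.7455 = 1.88738
log2(1.88738) = 0.9164

0.916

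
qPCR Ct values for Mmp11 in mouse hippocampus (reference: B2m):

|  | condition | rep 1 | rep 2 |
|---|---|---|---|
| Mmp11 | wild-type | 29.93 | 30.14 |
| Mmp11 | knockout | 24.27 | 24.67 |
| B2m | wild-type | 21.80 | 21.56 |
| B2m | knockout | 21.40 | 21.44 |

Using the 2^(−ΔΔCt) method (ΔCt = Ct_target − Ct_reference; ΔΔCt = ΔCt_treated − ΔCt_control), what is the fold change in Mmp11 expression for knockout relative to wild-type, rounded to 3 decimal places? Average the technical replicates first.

Mean Ct: Mmp11 wild-type 30.035; Mmp11 knockout 24.470; B2m wild-type 21.680; B2m knockout 21.420
ΔCt(wild-type) = 30.035 − 21.680 = 8.355
ΔCt(knockout) = 24.470 − 21.420 = 3.050
ΔΔCt = 3.050 − 8.355 = -5.305
Fold change = 2^(−(-5.305)) = 2^5.305 = 39.5334

39.533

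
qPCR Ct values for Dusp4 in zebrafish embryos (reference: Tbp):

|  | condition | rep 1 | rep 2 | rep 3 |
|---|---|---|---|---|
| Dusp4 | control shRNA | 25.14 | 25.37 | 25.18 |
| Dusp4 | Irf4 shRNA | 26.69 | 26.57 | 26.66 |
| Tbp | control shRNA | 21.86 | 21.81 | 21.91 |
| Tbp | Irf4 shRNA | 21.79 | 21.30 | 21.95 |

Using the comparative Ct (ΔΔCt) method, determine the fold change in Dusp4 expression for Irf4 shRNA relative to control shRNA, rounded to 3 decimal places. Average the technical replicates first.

Mean Ct: Dusp4 control shRNA 25.230; Dusp4 Irf4 shRNA 26.640; Tbp control shRNA 21.860; Tbp Irf4 shRNA 21.680
ΔCt(control shRNA) = 25.230 − 21.860 = 3.370
ΔCt(Irf4 shRNA) = 26.640 − 21.680 = 4.960
ΔΔCt = 4.960 − 3.370 = 1.590
Fold change = 2^(−1.590) = 0.3322

0.332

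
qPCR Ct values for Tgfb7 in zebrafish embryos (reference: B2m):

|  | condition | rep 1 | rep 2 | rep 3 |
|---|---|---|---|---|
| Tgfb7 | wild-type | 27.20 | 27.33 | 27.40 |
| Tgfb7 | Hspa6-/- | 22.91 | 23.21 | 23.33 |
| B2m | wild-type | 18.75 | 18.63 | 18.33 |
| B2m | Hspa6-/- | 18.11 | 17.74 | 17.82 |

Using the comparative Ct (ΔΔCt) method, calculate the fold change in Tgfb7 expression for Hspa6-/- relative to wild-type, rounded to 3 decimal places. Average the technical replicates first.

Mean Ct: Tgfb7 wild-type 27.310; Tgfb7 Hspa6-/- 23.150; B2m wild-type 18.570; B2m Hspa6-/- 17.890
ΔCt(wild-type) = 27.310 − 18.570 = 8.740
ΔCt(Hspa6-/-) = 23.150 − 17.890 = 5.260
ΔΔCt = 5.260 − 8.740 = -3.480
Fold change = 2^(−(-3.480)) = 2^3.480 = 11.1579

11.158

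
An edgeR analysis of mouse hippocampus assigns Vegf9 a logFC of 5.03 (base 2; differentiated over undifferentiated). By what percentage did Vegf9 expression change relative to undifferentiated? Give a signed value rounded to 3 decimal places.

3167.239%

Fold change = 2^(5.03) = 32.6724
Percent change = (FC − 1) × 100% = (32.6724 − 1) × 100 = 3167.239%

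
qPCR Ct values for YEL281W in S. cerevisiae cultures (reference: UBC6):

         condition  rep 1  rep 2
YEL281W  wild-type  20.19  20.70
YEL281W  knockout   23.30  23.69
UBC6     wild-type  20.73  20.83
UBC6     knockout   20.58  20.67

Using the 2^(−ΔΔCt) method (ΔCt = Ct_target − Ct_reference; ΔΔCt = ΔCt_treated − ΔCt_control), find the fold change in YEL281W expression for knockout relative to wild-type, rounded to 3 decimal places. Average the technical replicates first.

Mean Ct: YEL281W wild-type 20.445; YEL281W knockout 23.495; UBC6 wild-type 20.780; UBC6 knockout 20.625
ΔCt(wild-type) = 20.445 − 20.780 = -0.335
ΔCt(knockout) = 23.495 − 20.625 = 2.870
ΔΔCt = 2.870 − (-0.335) = 3.205
Fold change = 2^(−3.205) = 0.1084

0.108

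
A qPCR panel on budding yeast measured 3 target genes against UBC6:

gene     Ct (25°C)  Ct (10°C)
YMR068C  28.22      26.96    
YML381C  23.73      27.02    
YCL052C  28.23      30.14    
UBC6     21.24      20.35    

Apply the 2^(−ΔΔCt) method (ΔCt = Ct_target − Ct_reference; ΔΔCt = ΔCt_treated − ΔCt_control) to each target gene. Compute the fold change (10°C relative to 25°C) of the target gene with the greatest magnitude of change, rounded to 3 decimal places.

YMR068C: ΔΔCt = (26.96−20.35) − (28.22−21.24) = 6.61 − 6.98 = -0.37; fold change = 2^0.37 = 1.292
YML381C: ΔΔCt = (27.02−20.35) − (23.73−21.24) = 6.67 − 2.49 = 4.18; fold change = 2^-4.18 = 0.055
YCL052C: ΔΔCt = (30.14−20.35) − (28.23−21.24) = 9.79 − 6.99 = 2.80; fold change = 2^-2.80 = 0.144
YML381C has the largest |ΔΔCt| = 4.18.

0.055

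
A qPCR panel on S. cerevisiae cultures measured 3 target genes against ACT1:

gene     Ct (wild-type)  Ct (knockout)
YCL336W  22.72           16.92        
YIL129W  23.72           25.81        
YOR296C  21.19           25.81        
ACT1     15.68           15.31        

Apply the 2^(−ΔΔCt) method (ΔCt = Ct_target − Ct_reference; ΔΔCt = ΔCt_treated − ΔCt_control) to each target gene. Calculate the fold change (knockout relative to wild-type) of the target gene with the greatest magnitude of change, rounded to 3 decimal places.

43.111

YCL336W: ΔΔCt = (16.92−15.31) − (22.72−15.68) = 1.61 − 7.04 = -5.43; fold change = 2^5.43 = 43.111
YIL129W: ΔΔCt = (25.81−15.31) − (23.72−15.68) = 10.50 − 8.04 = 2.46; fold change = 2^-2.46 = 0.182
YOR296C: ΔΔCt = (25.81−15.31) − (21.19−15.68) = 10.50 − 5.51 = 4.99; fold change = 2^-4.99 = 0.031
YCL336W has the largest |ΔΔCt| = 5.43.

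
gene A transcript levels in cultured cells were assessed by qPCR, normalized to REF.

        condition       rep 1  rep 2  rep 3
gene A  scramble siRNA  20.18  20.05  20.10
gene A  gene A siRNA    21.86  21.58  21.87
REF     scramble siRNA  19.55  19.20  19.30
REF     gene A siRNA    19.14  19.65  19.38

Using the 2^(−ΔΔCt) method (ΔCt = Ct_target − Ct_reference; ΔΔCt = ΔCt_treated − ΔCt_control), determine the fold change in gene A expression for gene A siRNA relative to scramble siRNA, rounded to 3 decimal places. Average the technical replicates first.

0.325

Mean Ct: gene A scramble siRNA 20.110; gene A gene A siRNA 21.770; REF scramble siRNA 19.350; REF gene A siRNA 19.390
ΔCt(scramble siRNA) = 20.110 − 19.350 = 0.760
ΔCt(gene A siRNA) = 21.770 − 19.390 = 2.380
ΔΔCt = 2.380 − 0.760 = 1.620
Fold change = 2^(−1.620) = 0.3253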